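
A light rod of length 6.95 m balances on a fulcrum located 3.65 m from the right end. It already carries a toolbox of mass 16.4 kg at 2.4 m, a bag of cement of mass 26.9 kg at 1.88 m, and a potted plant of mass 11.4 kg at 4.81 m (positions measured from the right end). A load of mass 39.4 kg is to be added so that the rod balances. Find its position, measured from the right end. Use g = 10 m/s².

Taking torques about the fulcrum (at 3.65 m from the right end):
Toolbox: 16.4 × 10 = 164 N down at 2.4 m → arm 1.25 m, τ = 164 × 1.25 = 205 N·m clockwise.
Bag of cement: 26.9 × 10 = 269 N down at 1.88 m → arm 1.77 m, τ = 269 × 1.77 = 476.1 N·m clockwise.
Potted plant: 11.4 × 10 = 114 N down at 4.81 m → arm 1.16 m, τ = 114 × 1.16 = 132.2 N·m counterclockwise.
Net moment of existing loads = 548.9 N·m clockwise.
The load weighs 39.4 × 10 = 394 N and must supply an equal counterclockwise moment, so its lever arm about the fulcrum is 548.9 / 394 = 1.39 m.
That puts it at 3.65 + 1.39 = 5.04 m from the right end.

x ≈ 5.04 m from the right end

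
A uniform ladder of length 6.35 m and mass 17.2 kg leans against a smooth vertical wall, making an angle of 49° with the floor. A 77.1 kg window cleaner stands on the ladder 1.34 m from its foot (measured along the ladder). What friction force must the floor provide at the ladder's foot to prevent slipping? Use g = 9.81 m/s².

f ≈ 212 N

Sum moments about the foot of the ladder (the floor normal and friction both act there and drop out).
Ladder weight 17.2×9.81 = 168.7 N acts at 3.175 m along the ladder; its horizontal arm is 3.175·cos49° = 2.083 m → τ = 351.4 N·m clockwise.
Window cleaner: 77.1×9.81 = 756.4 N at 1.34 m → arm 0.8791 m → τ = 665 N·m clockwise.
Wall normal N acts horizontally at the top; its moment arm is the height L sinθ = 6.35·sin49° = 4.792 m, counterclockwise.
Setting net torque to zero: N × 4.792 = 1016 → N = 212 N.
ΣFx = 0: friction at the foot balances the wall's push, so f = N_wall = 212 N.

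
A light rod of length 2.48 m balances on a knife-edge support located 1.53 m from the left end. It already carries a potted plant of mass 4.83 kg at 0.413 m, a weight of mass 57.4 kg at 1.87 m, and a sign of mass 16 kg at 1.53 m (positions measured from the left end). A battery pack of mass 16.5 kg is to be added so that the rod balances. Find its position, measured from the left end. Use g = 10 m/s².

Choose the knife-edge support (at 1.53 m from the left end) as the axis so the support reaction has zero arm there.
Potted plant: 4.83 × 10 = 48.3 N down at 0.413 m → arm 1.117 m, τ = 48.3 × 1.117 = 53.95 N·m counterclockwise.
Weight: 57.4 × 10 = 574 N down at 1.87 m → arm 0.34 m, τ = 574 × 0.34 = 195.2 N·m clockwise.
Sign: acts at the knife-edge support, moment arm 0 → no torque.
Net moment of existing loads = 141.2 N·m clockwise.
The battery pack weighs 16.5 × 10 = 165 N and must supply an equal counterclockwise moment, so its lever arm about the knife-edge support is 141.2 / 165 = 0.856 m.
That puts it at 1.53 − 0.856 = 0.674 m from the left end.

x ≈ 0.674 m from the left end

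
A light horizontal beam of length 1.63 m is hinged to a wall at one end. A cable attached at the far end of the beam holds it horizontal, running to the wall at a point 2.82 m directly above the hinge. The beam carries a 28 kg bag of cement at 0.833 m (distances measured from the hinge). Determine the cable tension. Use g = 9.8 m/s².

T ≈ 162 N

Choose the hinge as the axis so the unknown hinge reaction has zero arm there.
Bag of cement: 28 × 9.8 = 274.4 N down at 0.833 m → arm 0.833 m, τ = 274.4 × 0.833 = 228.6 N·m clockwise.
Total clockwise load moment = 228.6 N·m.
The cable tension T acts at 1.63 m; only its component perpendicular to the beam, T sinθ, produces torque. sinθ = h/√(h²+d²) = 2.82/√(2.82²+1.63²) = 0.8658.
Setting net torque to zero: T × 1.63 × 0.8658 = 228.6 → T = 228.6 / 1.411 = 162 N.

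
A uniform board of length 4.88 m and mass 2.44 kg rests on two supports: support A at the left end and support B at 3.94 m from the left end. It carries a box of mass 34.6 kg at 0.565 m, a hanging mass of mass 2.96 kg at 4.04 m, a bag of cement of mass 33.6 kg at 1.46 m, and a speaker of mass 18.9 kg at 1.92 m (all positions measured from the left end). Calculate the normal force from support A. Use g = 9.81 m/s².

R_A ≈ 602 N

Sum moments about support B (its reaction then has zero moment arm).
Beam weight: 2.44 × 9.81 = 23.94 N down at 2.44 m → arm 1.5 m, τ = 23.94 × 1.5 = 35.91 N·m counterclockwise.
Box: 34.6 × 9.81 = 339.4 N down at 0.565 m → arm 3.375 m, τ = 339.4 × 3.375 = 1145 N·m counterclockwise.
Hanging mass: 2.96 × 9.81 = 29.04 N down at 4.04 m → arm 0.1 m, τ = 29.04 × 0.1 = 2.904 N·m clockwise.
Bag of cement: 33.6 × 9.81 = 329.6 N down at 1.46 m → arm 2.48 m, τ = 329.6 × 2.48 = 817.4 N·m counterclockwise.
Speaker: 18.9 × 9.81 = 185.4 N down at 1.92 m → arm 2.02 m, τ = 185.4 × 2.02 = 374.5 N·m counterclockwise.
Net load moment about support B = 2370 N·m counterclockwise.
Reaction R at support A is upward at 0 m, arm 3.94 m → moment R × 3.94 clockwise.
Στ = 0 ⇒ R × 3.94 = 2370 ⇒ R = 602 N.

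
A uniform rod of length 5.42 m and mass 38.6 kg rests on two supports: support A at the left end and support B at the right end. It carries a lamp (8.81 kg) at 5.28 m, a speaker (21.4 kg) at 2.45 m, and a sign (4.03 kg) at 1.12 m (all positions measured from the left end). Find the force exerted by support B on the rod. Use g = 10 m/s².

R_B ≈ 384 N

Take moments about support A.
Beam weight: 38.6 × 10 = 386 N down at 2.71 m → arm 2.71 m, τ = 386 × 2.71 = 1046 N·m clockwise.
Lamp: 8.81 × 10 = 88.1 N down at 5.28 m → arm 5.28 m, τ = 88.1 × 5.28 = 465.2 N·m clockwise.
Speaker: 21.4 × 10 = 214 N down at 2.45 m → arm 2.45 m, τ = 214 × 2.45 = 524.3 N·m clockwise.
Sign: 4.03 × 10 = 40.3 N down at 1.12 m → arm 1.12 m, τ = 40.3 × 1.12 = 45.14 N·m clockwise.
Net load moment about support A = 2081 N·m clockwise.
Reaction R at support B is upward at 5.42 m, arm 5.42 m → moment R × 5.42 counterclockwise.
Στ = 0 ⇒ R × 5.42 = 2081 ⇒ R = 384 N.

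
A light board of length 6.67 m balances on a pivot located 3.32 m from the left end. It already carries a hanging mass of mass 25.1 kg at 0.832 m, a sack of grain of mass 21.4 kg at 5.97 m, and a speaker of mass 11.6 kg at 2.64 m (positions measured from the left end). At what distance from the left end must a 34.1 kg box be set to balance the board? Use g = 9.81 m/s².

Choose the pivot (at 3.32 m from the left end) as the axis so the support reaction has zero arm there.
Hanging mass: 25.1 × 9.81 = 246.2 N down at 0.832 m → arm 2.488 m, τ = 246.2 × 2.488 = 612.5 N·m counterclockwise.
Sack of grain: 21.4 × 9.81 = 209.9 N down at 5.97 m → arm 2.65 m, τ = 209.9 × 2.65 = 556.2 N·m clockwise.
Speaker: 11.6 × 9.81 = 113.8 N down at 2.64 m → arm 0.68 m, τ = 113.8 × 0.68 = 77.38 N·m counterclockwise.
Net moment of existing loads = 133.7 N·m counterclockwise.
The box weighs 34.1 × 9.81 = 334.5 N and must supply an equal clockwise moment, so its lever arm about the pivot is 133.7 / 334.5 = 0.4 m.
That puts it at 3.32 + 0.4 = 3.72 m from the left end.

x ≈ 3.72 m from the left end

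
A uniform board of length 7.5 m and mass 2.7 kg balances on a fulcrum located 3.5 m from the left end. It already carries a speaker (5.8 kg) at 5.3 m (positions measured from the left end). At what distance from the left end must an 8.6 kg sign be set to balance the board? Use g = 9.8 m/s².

Choose the fulcrum (at 3.5 m from the left end) as the axis so the support reaction has zero arm there.
Beam weight: 2.7 × 9.8 = 26.46 N down at 3.75 m → arm 0.25 m, τ = 26.46 × 0.25 = 6.615 N·m clockwise.
Speaker: 5.8 × 9.8 = 56.84 N down at 5.3 m → arm 1.8 m, τ = 56.84 × 1.8 = 102.3 N·m clockwise.
Net moment of existing loads = 108.9 N·m clockwise.
The sign weighs 8.6 × 9.8 = 84.28 N and must supply an equal counterclockwise moment, so its lever arm about the fulcrum is 108.9 / 84.28 = 1.29 m.
That puts it at 3.5 − 1.29 = 2.21 m from the left end.

x ≈ 2.21 m from the left end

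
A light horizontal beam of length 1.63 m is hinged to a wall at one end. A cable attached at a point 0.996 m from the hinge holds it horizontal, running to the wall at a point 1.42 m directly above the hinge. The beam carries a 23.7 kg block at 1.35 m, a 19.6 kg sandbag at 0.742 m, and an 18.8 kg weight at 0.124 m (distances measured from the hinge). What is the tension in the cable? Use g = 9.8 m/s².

T ≈ 587 N

Take moments about the hinge.
Block: 23.7 × 9.8 = 232.3 N down at 1.35 m → arm 1.35 m, τ = 232.3 × 1.35 = 313.6 N·m clockwise.
Sandbag: 19.6 × 9.8 = 192.1 N down at 0.742 m → arm 0.742 m, τ = 192.1 × 0.742 = 142.5 N·m clockwise.
Weight: 18.8 × 9.8 = 184.2 N down at 0.124 m → arm 0.124 m, τ = 184.2 × 0.124 = 22.84 N·m clockwise.
Total clockwise load moment = 478.9 N·m.
The cable tension T acts at 0.996 m; only its component perpendicular to the beam, T sinθ, produces torque. sinθ = h/√(h²+d²) = 1.42/√(1.42²+0.996²) = 0.8187.
For rotational equilibrium, T × 0.996 × 0.8187 = 478.9, so T = 478.9 / 0.8154 = 587 N.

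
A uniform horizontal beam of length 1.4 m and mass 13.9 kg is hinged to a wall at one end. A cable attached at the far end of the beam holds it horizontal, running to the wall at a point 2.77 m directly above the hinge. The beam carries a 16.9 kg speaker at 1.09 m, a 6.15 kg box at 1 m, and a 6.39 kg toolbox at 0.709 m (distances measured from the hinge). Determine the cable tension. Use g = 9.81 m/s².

T ≈ 305 N

Take moments about the hinge.
Beam weight: 13.9 × 9.81 = 136.4 N down at 0.7 m → arm 0.7 m, τ = 136.4 × 0.7 = 95.48 N·m clockwise.
Speaker: 16.9 × 9.81 = 165.8 N down at 1.09 m → arm 1.09 m, τ = 165.8 × 1.09 = 180.7 N·m clockwise.
Box: 6.15 × 9.81 = 60.33 N down at 1 m → arm 1 m, τ = 60.33 × 1 = 60.33 N·m clockwise.
Toolbox: 6.39 × 9.81 = 62.69 N down at 0.709 m → arm 0.709 m, τ = 62.69 × 0.709 = 44.45 N·m clockwise.
Total clockwise load moment = 381 N·m.
The cable tension T acts at 1.4 m; only its component perpendicular to the beam, T sinθ, produces torque. sinθ = h/√(h²+d²) = 2.77/√(2.77²+1.4²) = 0.8925.
Στ = 0 ⇒ T × 1.4 × 0.8925 = 381 ⇒ T = 381 / 1.249 = 305 N.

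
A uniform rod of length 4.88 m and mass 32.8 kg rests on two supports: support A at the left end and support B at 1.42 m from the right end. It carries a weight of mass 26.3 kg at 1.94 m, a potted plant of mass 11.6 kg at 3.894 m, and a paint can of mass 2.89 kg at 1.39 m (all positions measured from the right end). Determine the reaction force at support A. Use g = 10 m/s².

Taking torques about support B:
Beam weight: 32.8 × 10 = 328 N down at 2.44 m → arm 1.02 m, τ = 328 × 1.02 = 334.6 N·m counterclockwise.
Weight: 26.3 × 10 = 263 N down at 1.94 m → arm 0.52 m, τ = 263 × 0.52 = 136.8 N·m counterclockwise.
Potted plant: 11.6 × 10 = 116 N down at 3.894 m → arm 2.474 m, τ = 116 × 2.474 = 287 N·m counterclockwise.
Paint can: 2.89 × 10 = 28.9 N down at 1.39 m → arm 0.03 m, τ = 28.9 × 0.03 = 0.867 N·m clockwise.
Net load moment about support B = 757.5 N·m counterclockwise.
Reaction R at support A is upward at 4.88 m, arm 3.46 m → moment R × 3.46 clockwise.
For rotational equilibrium, R × 3.46 = 757.5, so R = 219 N.

R_A ≈ 219 N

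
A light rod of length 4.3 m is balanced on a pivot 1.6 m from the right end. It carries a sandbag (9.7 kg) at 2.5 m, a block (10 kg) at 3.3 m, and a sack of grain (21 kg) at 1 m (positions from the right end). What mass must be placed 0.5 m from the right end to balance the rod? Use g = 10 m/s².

m ≈ 11.9 kg

About the pivot (at 1.6 m from the right end):
Sandbag: 9.7 × 10 = 97 N down at 2.5 m → arm 0.9 m, τ = 97 × 0.9 = 87.3 N·m counterclockwise.
Block: 10 × 10 = 100 N down at 3.3 m → arm 1.7 m, τ = 100 × 1.7 = 170 N·m counterclockwise.
Sack of grain: 21 × 10 = 210 N down at 1 m → arm 0.6 m, τ = 210 × 0.6 = 126 N·m clockwise.
Net moment of known loads = 131.3 N·m counterclockwise.
An unknown mass m at 0.5 m has arm 1.1 m; its moment is m·g·1.1 clockwise.
Setting net torque to zero: m × 10 × 1.1 = 131.3 → m = 131.3 / (10 × 1.1) = 11.9 kg.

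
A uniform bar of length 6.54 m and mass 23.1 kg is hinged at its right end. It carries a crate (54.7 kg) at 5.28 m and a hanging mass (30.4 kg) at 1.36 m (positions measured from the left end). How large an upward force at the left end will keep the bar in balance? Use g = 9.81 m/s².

F ≈ 453 N

Choose the right end as the axis so the unknown pivot reaction has zero arm there.
Beam weight: 23.1 × 9.81 = 226.6 N down at 3.27 m → arm 3.27 m, τ = 226.6 × 3.27 = 741 N·m counterclockwise.
Crate: 54.7 × 9.81 = 536.6 N down at 5.28 m → arm 1.26 m, τ = 536.6 × 1.26 = 676.1 N·m counterclockwise.
Hanging mass: 30.4 × 9.81 = 298.2 N down at 1.36 m → arm 5.18 m, τ = 298.2 × 5.18 = 1545 N·m counterclockwise.
Net moment of the loads = 2962 N·m counterclockwise.
The upward force F acts at the left end, arm 6.54 m, giving F × 6.54 clockwise.
Balancing moments: F × 6.54 = 2962, giving F = 2962 / 6.54 = 453 N.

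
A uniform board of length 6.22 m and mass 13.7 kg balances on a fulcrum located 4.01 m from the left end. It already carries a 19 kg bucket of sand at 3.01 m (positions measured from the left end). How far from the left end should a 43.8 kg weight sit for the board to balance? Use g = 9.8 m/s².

x ≈ 4.73 m from the left end

About the fulcrum (at 4.01 m from the left end):
Beam weight: 13.7 × 9.8 = 134.3 N down at 3.11 m → arm 0.9 m, τ = 134.3 × 0.9 = 120.9 N·m counterclockwise.
Bucket of sand: 19 × 9.8 = 186.2 N down at 3.01 m → arm 1 m, τ = 186.2 × 1 = 186.2 N·m counterclockwise.
Net moment of existing loads = 307.1 N·m counterclockwise.
The weight weighs 43.8 × 9.8 = 429.2 N and must supply an equal clockwise moment, so its lever arm about the fulcrum is 307.1 / 429.2 = 0.716 m.
That puts it at 4.01 + 0.716 = 4.73 m from the left end.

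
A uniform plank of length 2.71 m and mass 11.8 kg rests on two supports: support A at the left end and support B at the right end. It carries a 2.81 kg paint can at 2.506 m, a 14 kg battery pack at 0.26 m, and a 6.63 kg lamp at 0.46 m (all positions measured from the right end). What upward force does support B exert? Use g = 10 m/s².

Taking torques about support A:
Beam weight: 11.8 × 10 = 118 N down at 1.355 m → arm 1.355 m, τ = 118 × 1.355 = 159.9 N·m clockwise.
Paint can: 2.81 × 10 = 28.1 N down at 2.506 m → arm 0.204 m, τ = 28.1 × 0.204 = 5.732 N·m clockwise.
Battery pack: 14 × 10 = 140 N down at 0.26 m → arm 2.45 m, τ = 140 × 2.45 = 343 N·m clockwise.
Lamp: 6.63 × 10 = 66.3 N down at 0.46 m → arm 2.25 m, τ = 66.3 × 2.25 = 149.2 N·m clockwise.
Net load moment about support A = 657.8 N·m clockwise.
Reaction R at support B is upward at 0 m, arm 2.71 m → moment R × 2.71 counterclockwise.
Balancing moments: R × 2.71 = 657.8, giving R = 243 N.

R_B ≈ 243 N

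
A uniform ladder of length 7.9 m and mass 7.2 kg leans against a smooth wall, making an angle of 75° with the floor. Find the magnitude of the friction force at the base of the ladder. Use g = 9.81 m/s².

About the foot of the ladder:
Ladder weight 7.2×9.81 = 70.63 N acts at 3.95 m along the ladder; its horizontal arm is 3.95·cos75° = 1.022 m → τ = 72.18 N·m clockwise.
Wall normal N acts horizontally at the top; its moment arm is the height L sinθ = 7.9·sin75° = 7.631 m, counterclockwise.
Balancing moments: N × 7.631 = 72.18, giving N = 9.46 N.
ΣFx = 0: friction at the foot balances the wall's push, so f = N_wall = 9.46 N.

f ≈ 9.46 N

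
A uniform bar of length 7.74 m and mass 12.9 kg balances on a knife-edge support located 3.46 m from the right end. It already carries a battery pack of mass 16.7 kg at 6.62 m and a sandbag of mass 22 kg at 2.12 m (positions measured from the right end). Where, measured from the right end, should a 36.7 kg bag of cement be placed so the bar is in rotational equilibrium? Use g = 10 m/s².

x ≈ 2.68 m from the right end

Sum moments about the knife-edge support (at 3.46 m from the right end) (the support reaction has zero arm there).
Beam weight: 12.9 × 10 = 129 N down at 3.87 m → arm 0.41 m, τ = 129 × 0.41 = 52.89 N·m counterclockwise.
Battery pack: 16.7 × 10 = 167 N down at 6.62 m → arm 3.16 m, τ = 167 × 3.16 = 527.7 N·m counterclockwise.
Sandbag: 22 × 10 = 220 N down at 2.12 m → arm 1.34 m, τ = 220 × 1.34 = 294.8 N·m clockwise.
Net moment of existing loads = 285.8 N·m counterclockwise.
The bag of cement weighs 36.7 × 10 = 367 N and must supply an equal clockwise moment, so its lever arm about the knife-edge support is 285.8 / 367 = 0.779 m.
That puts it at 3.46 − 0.779 = 2.68 m from the right end.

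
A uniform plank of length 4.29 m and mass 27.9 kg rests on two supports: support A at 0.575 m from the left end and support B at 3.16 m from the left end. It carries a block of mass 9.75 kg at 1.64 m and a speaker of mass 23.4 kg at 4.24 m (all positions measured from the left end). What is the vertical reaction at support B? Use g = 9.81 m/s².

Take moments about support A.
Beam weight: 27.9 × 9.81 = 273.7 N down at 2.145 m → arm 1.57 m, τ = 273.7 × 1.57 = 429.7 N·m clockwise.
Block: 9.75 × 9.81 = 95.65 N down at 1.64 m → arm 1.065 m, τ = 95.65 × 1.065 = 101.9 N·m clockwise.
Speaker: 23.4 × 9.81 = 229.6 N down at 4.24 m → arm 3.665 m, τ = 229.6 × 3.665 = 841.5 N·m clockwise.
Net load moment about support A = 1373 N·m clockwise.
Reaction R at support B is upward at 3.16 m, arm 2.585 m → moment R × 2.585 counterclockwise.
Setting net torque to zero: R × 2.585 = 1373 → R = 531 N.

R_B ≈ 531 N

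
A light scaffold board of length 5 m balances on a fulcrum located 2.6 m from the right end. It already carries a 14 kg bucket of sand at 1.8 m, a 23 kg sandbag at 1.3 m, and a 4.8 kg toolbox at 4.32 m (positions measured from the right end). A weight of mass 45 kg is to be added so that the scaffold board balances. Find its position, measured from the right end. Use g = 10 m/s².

Taking torques about the fulcrum (at 2.6 m from the right end):
Bucket of sand: 14 × 10 = 140 N down at 1.8 m → arm 0.8 m, τ = 140 × 0.8 = 112 N·m clockwise.
Sandbag: 23 × 10 = 230 N down at 1.3 m → arm 1.3 m, τ = 230 × 1.3 = 299 N·m clockwise.
Toolbox: 4.8 × 10 = 48 N down at 4.32 m → arm 1.72 m, τ = 48 × 1.72 = 82.56 N·m counterclockwise.
Net moment of existing loads = 328.4 N·m clockwise.
The weight weighs 45 × 10 = 450 N and must supply an equal counterclockwise moment, so its lever arm about the fulcrum is 328.4 / 450 = 0.73 m.
That puts it at 2.6 + 0.73 = 3.33 m from the right end.

x ≈ 3.33 m from the right end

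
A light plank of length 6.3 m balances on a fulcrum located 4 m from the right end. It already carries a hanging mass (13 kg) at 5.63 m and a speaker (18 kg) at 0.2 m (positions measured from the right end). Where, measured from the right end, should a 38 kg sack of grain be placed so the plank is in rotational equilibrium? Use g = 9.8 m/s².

x ≈ 5.24 m from the right end

Taking torques about the fulcrum (at 4 m from the right end):
Hanging mass: 13 × 9.8 = 127.4 N down at 5.63 m → arm 1.63 m, τ = 127.4 × 1.63 = 207.7 N·m counterclockwise.
Speaker: 18 × 9.8 = 176.4 N down at 0.2 m → arm 3.8 m, τ = 176.4 × 3.8 = 670.3 N·m clockwise.
Net moment of existing loads = 462.6 N·m clockwise.
The sack of grain weighs 38 × 9.8 = 372.4 N and must supply an equal counterclockwise moment, so its lever arm about the fulcrum is 462.6 / 372.4 = 1.24 m.
That puts it at 4 + 1.24 = 5.24 m from the right end.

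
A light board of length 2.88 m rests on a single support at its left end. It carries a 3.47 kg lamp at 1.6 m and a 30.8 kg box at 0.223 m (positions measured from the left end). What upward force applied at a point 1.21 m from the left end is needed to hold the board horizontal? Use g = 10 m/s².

Taking torques about the left end:
Lamp: 3.47 × 10 = 34.7 N down at 1.6 m → arm 1.6 m, τ = 34.7 × 1.6 = 55.52 N·m clockwise.
Box: 30.8 × 10 = 308 N down at 0.223 m → arm 0.223 m, τ = 308 × 0.223 = 68.68 N·m clockwise.
Net moment of the loads = 124.2 N·m clockwise.
The upward force F acts at a point 1.21 m from the left end, arm 1.21 m, giving F × 1.21 counterclockwise.
Balancing moments: F × 1.21 = 124.2, giving F = 124.2 / 1.21 = 103 N.

F ≈ 103 N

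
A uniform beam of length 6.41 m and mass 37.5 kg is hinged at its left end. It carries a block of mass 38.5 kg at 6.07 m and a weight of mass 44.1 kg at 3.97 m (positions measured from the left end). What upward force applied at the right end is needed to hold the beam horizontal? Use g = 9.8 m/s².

F ≈ 809 N

About the left end:
Beam weight: 37.5 × 9.8 = 367.5 N down at 3.205 m → arm 3.205 m, τ = 367.5 × 3.205 = 1178 N·m clockwise.
Block: 38.5 × 9.8 = 377.3 N down at 6.07 m → arm 6.07 m, τ = 377.3 × 6.07 = 2290 N·m clockwise.
Weight: 44.1 × 9.8 = 432.2 N down at 3.97 m → arm 3.97 m, τ = 432.2 × 3.97 = 1716 N·m clockwise.
Net moment of the loads = 5184 N·m clockwise.
The upward force F acts at the right end, arm 6.41 m, giving F × 6.41 counterclockwise.
Balancing moments: F × 6.41 = 5184, giving F = 5184 / 6.41 = 809 N.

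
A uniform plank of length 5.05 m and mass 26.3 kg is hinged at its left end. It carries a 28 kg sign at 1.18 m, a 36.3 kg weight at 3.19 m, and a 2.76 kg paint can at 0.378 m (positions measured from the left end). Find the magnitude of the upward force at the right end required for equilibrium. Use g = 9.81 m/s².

Take moments about the left end.
Beam weight: 26.3 × 9.81 = 258 N down at 2.525 m → arm 2.525 m, τ = 258 × 2.525 = 651.4 N·m clockwise.
Sign: 28 × 9.81 = 274.7 N down at 1.18 m → arm 1.18 m, τ = 274.7 × 1.18 = 324.1 N·m clockwise.
Weight: 36.3 × 9.81 = 356.1 N down at 3.19 m → arm 3.19 m, τ = 356.1 × 3.19 = 1136 N·m clockwise.
Paint can: 2.76 × 9.81 = 27.08 N down at 0.378 m → arm 0.378 m, τ = 27.08 × 0.378 = 10.24 N·m clockwise.
Net moment of the loads = 2122 N·m clockwise.
The upward force F acts at the right end, arm 5.05 m, giving F × 5.05 counterclockwise.
For rotational equilibrium, F × 5.05 = 2122, so F = 2122 / 5.05 = 420 N.

F ≈ 420 N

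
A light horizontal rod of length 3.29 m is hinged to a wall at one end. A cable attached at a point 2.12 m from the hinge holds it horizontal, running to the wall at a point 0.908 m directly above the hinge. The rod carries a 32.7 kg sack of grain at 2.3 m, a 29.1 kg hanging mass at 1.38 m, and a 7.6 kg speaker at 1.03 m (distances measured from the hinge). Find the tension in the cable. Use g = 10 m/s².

T ≈ 1480 N

About the hinge:
Sack of grain: 32.7 × 10 = 327 N down at 2.3 m → arm 2.3 m, τ = 327 × 2.3 = 752.1 N·m clockwise.
Hanging mass: 29.1 × 10 = 291 N down at 1.38 m → arm 1.38 m, τ = 291 × 1.38 = 401.6 N·m clockwise.
Speaker: 7.6 × 10 = 76 N down at 1.03 m → arm 1.03 m, τ = 76 × 1.03 = 78.28 N·m clockwise.
Total clockwise load moment = 1232 N·m.
The cable tension T acts at 2.12 m; only its component perpendicular to the rod, T sinθ, produces torque. sinθ = h/√(h²+d²) = 0.908/√(0.908²+2.12²) = 0.3937.
Στ = 0 ⇒ T × 2.12 × 0.3937 = 1232 ⇒ T = 1232 / 0.8346 = 1480 N.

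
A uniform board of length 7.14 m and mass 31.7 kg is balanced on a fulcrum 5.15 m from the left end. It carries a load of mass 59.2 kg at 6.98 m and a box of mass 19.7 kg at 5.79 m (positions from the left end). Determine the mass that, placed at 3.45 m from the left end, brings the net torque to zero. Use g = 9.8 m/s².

Choose the fulcrum (at 5.15 m from the left end) as the axis so the support reaction has zero arm there.
Beam weight: 31.7 × 9.8 = 310.7 N down at 3.57 m → arm 1.58 m, τ = 310.7 × 1.58 = 490.9 N·m counterclockwise.
Load: 59.2 × 9.8 = 580.2 N down at 6.98 m → arm 1.83 m, τ = 580.2 × 1.83 = 1062 N·m clockwise.
Box: 19.7 × 9.8 = 193.1 N down at 5.79 m → arm 0.64 m, τ = 193.1 × 0.64 = 123.6 N·m clockwise.
Net moment of known loads = 694.7 N·m clockwise.
An unknown mass m at 3.45 m has arm 1.7 m; its moment is m·g·1.7 counterclockwise.
For rotational equilibrium, m × 9.8 × 1.7 = 694.7, so m = 694.7 / (9.8 × 1.7) = 41.7 kg.

m ≈ 41.7 kg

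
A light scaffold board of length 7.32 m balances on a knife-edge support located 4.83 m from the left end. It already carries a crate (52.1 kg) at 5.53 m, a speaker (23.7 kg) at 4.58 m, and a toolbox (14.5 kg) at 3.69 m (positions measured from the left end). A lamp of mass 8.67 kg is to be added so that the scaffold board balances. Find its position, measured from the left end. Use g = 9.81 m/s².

x ≈ 3.21 m from the left end

Take moments about the knife-edge support (at 4.83 m from the left end).
Crate: 52.1 × 9.81 = 511.1 N down at 5.53 m → arm 0.7 m, τ = 511.1 × 0.7 = 357.8 N·m clockwise.
Speaker: 23.7 × 9.81 = 232.5 N down at 4.58 m → arm 0.25 m, τ = 232.5 × 0.25 = 58.12 N·m counterclockwise.
Toolbox: 14.5 × 9.81 = 142.2 N down at 3.69 m → arm 1.14 m, τ = 142.2 × 1.14 = 162.1 N·m counterclockwise.
Net moment of existing loads = 137.6 N·m clockwise.
The lamp weighs 8.67 × 9.81 = 85.05 N and must supply an equal counterclockwise moment, so its lever arm about the knife-edge support is 137.6 / 85.05 = 1.62 m.
That puts it at 4.83 − 1.62 = 3.21 m from the left end.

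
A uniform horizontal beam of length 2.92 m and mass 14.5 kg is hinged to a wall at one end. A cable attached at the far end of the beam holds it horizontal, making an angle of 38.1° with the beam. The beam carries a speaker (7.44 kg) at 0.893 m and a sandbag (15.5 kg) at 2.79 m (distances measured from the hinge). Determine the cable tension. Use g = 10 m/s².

T ≈ 394 N

About the hinge:
Beam weight: 14.5 × 10 = 145 N down at 1.46 m → arm 1.46 m, τ = 145 × 1.46 = 211.7 N·m clockwise.
Speaker: 7.44 × 10 = 74.4 N down at 0.893 m → arm 0.893 m, τ = 74.4 × 0.893 = 66.44 N·m clockwise.
Sandbag: 15.5 × 10 = 155 N down at 2.79 m → arm 2.79 m, τ = 155 × 2.79 = 432.4 N·m clockwise.
Total clockwise load moment = 710.5 N·m.
The cable tension T acts at 2.92 m; only its component perpendicular to the beam, T sinθ, produces torque. sin 38.1° = 0.617.
Balancing moments: T × 2.92 × 0.617 = 710.5, giving T = 710.5 / 1.802 = 394 N.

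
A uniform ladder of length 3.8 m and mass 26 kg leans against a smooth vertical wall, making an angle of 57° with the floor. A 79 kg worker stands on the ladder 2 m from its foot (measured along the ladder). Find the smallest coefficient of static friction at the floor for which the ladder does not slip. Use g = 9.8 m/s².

Choose the foot of the ladder as the axis so the floor normal and friction both act there and drop out.
Ladder weight 26×9.8 = 254.8 N acts at 1.9 m along the ladder; its horizontal arm is 1.9·cos57° = 1.035 m → τ = 263.7 N·m clockwise.
Worker: 79×9.8 = 774.2 N at 2 m → arm 1.089 m → τ = 843.1 N·m clockwise.
Wall normal N acts horizontally at the top; its moment arm is the height L sinθ = 3.8·sin57° = 3.187 m, counterclockwise.
Balancing moments: N × 3.187 = 1107, giving N = 347.3 N.
ΣFx = 0 ⇒ f = N_wall = 347.3 N. ΣFy = 0 ⇒ N_floor = 1029 N.
μ_min = f / N_floor = 347.3 / 1029 = 0.338.

μ_min ≈ 0.338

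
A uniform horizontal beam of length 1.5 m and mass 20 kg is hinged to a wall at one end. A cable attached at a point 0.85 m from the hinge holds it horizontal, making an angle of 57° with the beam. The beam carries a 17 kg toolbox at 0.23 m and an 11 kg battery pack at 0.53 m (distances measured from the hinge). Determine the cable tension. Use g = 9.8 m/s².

About the hinge:
Beam weight: 20 × 9.8 = 196 N down at 0.75 m → arm 0.75 m, τ = 196 × 0.75 = 147 N·m clockwise.
Toolbox: 17 × 9.8 = 166.6 N down at 0.23 m → arm 0.23 m, τ = 166.6 × 0.23 = 38.32 N·m clockwise.
Battery pack: 11 × 9.8 = 107.8 N down at 0.53 m → arm 0.53 m, τ = 107.8 × 0.53 = 57.13 N·m clockwise.
Total clockwise load moment = 242.4 N·m.
The cable tension T acts at 0.85 m; only its component perpendicular to the beam, T sinθ, produces torque. sin 57° = 0.8387.
Balancing moments: T × 0.85 × 0.8387 = 242.4, giving T = 242.4 / 0.7129 = 340 N.

T ≈ 340 N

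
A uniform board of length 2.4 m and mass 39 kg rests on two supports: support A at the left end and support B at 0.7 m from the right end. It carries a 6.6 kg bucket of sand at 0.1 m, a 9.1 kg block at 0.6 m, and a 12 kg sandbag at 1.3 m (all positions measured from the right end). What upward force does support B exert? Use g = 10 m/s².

Take moments about support A.
Beam weight: 39 × 10 = 390 N down at 1.2 m → arm 1.2 m, τ = 390 × 1.2 = 468 N·m clockwise.
Bucket of sand: 6.6 × 10 = 66 N down at 0.1 m → arm 2.3 m, τ = 66 × 2.3 = 151.8 N·m clockwise.
Block: 9.1 × 10 = 91 N down at 0.6 m → arm 1.8 m, τ = 91 × 1.8 = 163.8 N·m clockwise.
Sandbag: 12 × 10 = 120 N down at 1.3 m → arm 1.1 m, τ = 120 × 1.1 = 132 N·m clockwise.
Net load moment about support A = 915.6 N·m clockwise.
Reaction R at support B is upward at 0.7 m, arm 1.7 m → moment R × 1.7 counterclockwise.
Setting net torque to zero: R × 1.7 = 915.6 → R = 539 N.

R_B ≈ 539 N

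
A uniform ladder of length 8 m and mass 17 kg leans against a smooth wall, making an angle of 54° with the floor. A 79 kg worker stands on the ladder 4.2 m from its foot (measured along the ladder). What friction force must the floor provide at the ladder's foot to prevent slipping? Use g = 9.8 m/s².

f ≈ 356 N

Choose the foot of the ladder as the axis so the floor normal and friction both act there and drop out.
Ladder weight 17×9.8 = 166.6 N acts at 4 m along the ladder; its horizontal arm is 4·cos54° = 2.351 m → τ = 391.7 N·m clockwise.
Worker: 79×9.8 = 774.2 N at 4.2 m → arm 2.469 m → τ = 1911 N·m clockwise.
Wall normal N acts horizontally at the top; its moment arm is the height L sinθ = 8·sin54° = 6.472 m, counterclockwise.
Στ = 0 ⇒ N × 6.472 = 2303 ⇒ N = 356 N.
ΣFx = 0: friction at the foot balances the wall's push, so f = N_wall = 356 N.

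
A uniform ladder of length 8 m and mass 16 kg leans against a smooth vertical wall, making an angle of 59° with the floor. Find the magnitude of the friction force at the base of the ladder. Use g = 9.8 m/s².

Take moments about the foot of the ladder.
Ladder weight 16×9.8 = 156.8 N acts at 4 m along the ladder; its horizontal arm is 4·cos59° = 2.06 m → τ = 323 N·m clockwise.
Wall normal N acts horizontally at the top; its moment arm is the height L sinθ = 8·sin59° = 6.857 m, counterclockwise.
Setting net torque to zero: N × 6.857 = 323 → N = 47.1 N.
ΣFx = 0: friction at the foot balances the wall's push, so f = N_wall = 47.1 N.

f ≈ 47.1 N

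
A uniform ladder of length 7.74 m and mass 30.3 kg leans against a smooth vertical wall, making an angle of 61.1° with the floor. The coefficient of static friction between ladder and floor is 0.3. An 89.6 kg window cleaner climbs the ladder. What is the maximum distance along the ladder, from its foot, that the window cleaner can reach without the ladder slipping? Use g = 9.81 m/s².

Sum moments about the foot of the ladder (the floor normal and friction both act there and drop out).
Ladder weight 30.3×9.81 = 297.2 N acts at 3.87 m along the ladder; its horizontal arm is 3.87·cos61.1° = 1.87 m → τ = 555.8 N·m clockwise.
Window cleaner weight 89.6×9.81 = 879 N at distance d → arm d·cos61.1° → τ = 879·d·0.4833 clockwise.
Wall normal N at the top has arm L sinθ = 6.776 m counterclockwise, so Στ = 0 gives N·6.776 = 555.8 + 424.8·d.
ΣFy = 0 ⇒ N_floor = 1176 N, so the maximum friction is μ_s·N_floor = 0.3×1176 = 352.8 N. ΣFx = 0 ⇒ N_wall = f, so at the slipping point N = 352.8 N.
Substituting: 352.8×6.776 = 555.8 + 424.8·d ⇒ d = (2391 − 555.8) / 424.8 = 4.32 m.

d ≈ 4.32 m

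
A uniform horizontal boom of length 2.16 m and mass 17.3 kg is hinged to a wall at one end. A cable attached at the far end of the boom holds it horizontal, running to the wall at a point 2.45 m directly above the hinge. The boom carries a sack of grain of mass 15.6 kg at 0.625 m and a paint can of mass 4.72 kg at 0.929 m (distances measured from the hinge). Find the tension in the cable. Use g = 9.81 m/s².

Sum moments about the hinge (the unknown hinge reaction has zero arm there).
Beam weight: 17.3 × 9.81 = 169.7 N down at 1.08 m → arm 1.08 m, τ = 169.7 × 1.08 = 183.3 N·m clockwise.
Sack of grain: 15.6 × 9.81 = 153 N down at 0.625 m → arm 0.625 m, τ = 153 × 0.625 = 95.62 N·m clockwise.
Paint can: 4.72 × 9.81 = 46.3 N down at 0.929 m → arm 0.929 m, τ = 46.3 × 0.929 = 43.01 N·m clockwise.
Total clockwise load moment = 321.9 N·m.
The cable tension T acts at 2.16 m; only its component perpendicular to the boom, T sinθ, produces torque. sinθ = h/√(h²+d²) = 2.45/√(2.45²+2.16²) = 0.7501.
Στ = 0 ⇒ T × 2.16 × 0.7501 = 321.9 ⇒ T = 321.9 / 1.62 = 199 N.

T ≈ 199 N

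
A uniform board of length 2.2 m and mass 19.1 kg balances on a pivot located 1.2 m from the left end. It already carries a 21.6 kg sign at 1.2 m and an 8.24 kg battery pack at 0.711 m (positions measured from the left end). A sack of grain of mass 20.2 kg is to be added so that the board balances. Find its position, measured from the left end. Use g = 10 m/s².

x ≈ 1.49 m from the left end

Take moments about the pivot (at 1.2 m from the left end).
Beam weight: 19.1 × 10 = 191 N down at 1.1 m → arm 0.1 m, τ = 191 × 0.1 = 19.1 N·m counterclockwise.
Sign: acts at the pivot, moment arm 0 → no torque.
Battery pack: 8.24 × 10 = 82.4 N down at 0.711 m → arm 0.489 m, τ = 82.4 × 0.489 = 40.29 N·m counterclockwise.
Net moment of existing loads = 59.39 N·m counterclockwise.
The sack of grain weighs 20.2 × 10 = 202 N and must supply an equal clockwise moment, so its lever arm about the pivot is 59.39 / 202 = 0.294 m.
That puts it at 1.2 + 0.294 = 1.49 m from the left end.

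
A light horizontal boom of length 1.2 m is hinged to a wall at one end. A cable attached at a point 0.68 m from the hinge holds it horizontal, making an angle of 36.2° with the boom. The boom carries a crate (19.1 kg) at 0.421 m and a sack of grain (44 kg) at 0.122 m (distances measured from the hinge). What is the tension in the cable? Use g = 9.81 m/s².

T ≈ 328 N

Take moments about the hinge.
Crate: 19.1 × 9.81 = 187.4 N down at 0.421 m → arm 0.421 m, τ = 187.4 × 0.421 = 78.9 N·m clockwise.
Sack of grain: 44 × 9.81 = 431.6 N down at 0.122 m → arm 0.122 m, τ = 431.6 × 0.122 = 52.66 N·m clockwise.
Total clockwise load moment = 131.6 N·m.
The cable tension T acts at 0.68 m; only its component perpendicular to the boom, T sinθ, produces torque. sin 36.2° = 0.5906.
Setting net torque to zero: T × 0.68 × 0.5906 = 131.6 → T = 131.6 / 0.4016 = 328 N.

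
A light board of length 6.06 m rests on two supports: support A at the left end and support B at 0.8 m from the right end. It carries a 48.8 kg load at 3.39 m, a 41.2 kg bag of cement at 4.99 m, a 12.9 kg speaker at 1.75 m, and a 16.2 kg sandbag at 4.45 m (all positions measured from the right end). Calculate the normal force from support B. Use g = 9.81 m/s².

R_B ≈ 478 N

Sum moments about support A (its reaction then has zero moment arm).
Load: 48.8 × 9.81 = 478.7 N down at 3.39 m → arm 2.67 m, τ = 478.7 × 2.67 = 1278 N·m clockwise.
Bag of cement: 41.2 × 9.81 = 404.2 N down at 4.99 m → arm 1.07 m, τ = 404.2 × 1.07 = 432.5 N·m clockwise.
Speaker: 12.9 × 9.81 = 126.5 N down at 1.75 m → arm 4.31 m, τ = 126.5 × 4.31 = 545.2 N·m clockwise.
Sandbag: 16.2 × 9.81 = 158.9 N down at 4.45 m → arm 1.61 m, τ = 158.9 × 1.61 = 255.8 N·m clockwise.
Net load moment about support A = 2512 N·m clockwise.
Reaction R at support B is upward at 0.8 m, arm 5.26 m → moment R × 5.26 counterclockwise.
Setting net torque to zero: R × 5.26 = 2512 → R = 478 N.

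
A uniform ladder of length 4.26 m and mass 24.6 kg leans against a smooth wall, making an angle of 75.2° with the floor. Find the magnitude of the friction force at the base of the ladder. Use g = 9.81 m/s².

f ≈ 31.9 N

Take moments about the foot of the ladder.
Ladder weight 24.6×9.81 = 241.3 N acts at 2.13 m along the ladder; its horizontal arm is 2.13·cos75.2° = 0.5441 m → τ = 131.3 N·m clockwise.
Wall normal N acts horizontally at the top; its moment arm is the height L sinθ = 4.26·sin75.2° = 4.119 m, counterclockwise.
For rotational equilibrium, N × 4.119 = 131.3, so N = 31.9 N.
ΣFx = 0: friction at the foot balances the wall's push, so f = N_wall = 31.9 N.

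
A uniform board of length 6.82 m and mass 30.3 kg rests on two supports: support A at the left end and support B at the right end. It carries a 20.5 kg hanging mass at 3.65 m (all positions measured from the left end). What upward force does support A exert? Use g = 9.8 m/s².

Take moments about support B.
Beam weight: 30.3 × 9.8 = 296.9 N down at 3.41 m → arm 3.41 m, τ = 296.9 × 3.41 = 1012 N·m counterclockwise.
Hanging mass: 20.5 × 9.8 = 200.9 N down at 3.65 m → arm 3.17 m, τ = 200.9 × 3.17 = 636.9 N·m counterclockwise.
Net load moment about support B = 1649 N·m counterclockwise.
Reaction R at support A is upward at 0 m, arm 6.82 m → moment R × 6.82 clockwise.
Setting net torque to zero: R × 6.82 = 1649 → R = 242 N.

R_A ≈ 242 N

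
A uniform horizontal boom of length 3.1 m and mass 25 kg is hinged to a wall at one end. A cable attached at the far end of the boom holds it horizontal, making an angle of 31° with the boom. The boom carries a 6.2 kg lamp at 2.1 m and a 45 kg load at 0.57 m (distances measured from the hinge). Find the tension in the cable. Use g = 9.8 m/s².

T ≈ 475 N

About the hinge:
Beam weight: 25 × 9.8 = 245 N down at 1.55 m → arm 1.55 m, τ = 245 × 1.55 = 379.8 N·m clockwise.
Lamp: 6.2 × 9.8 = 60.76 N down at 2.1 m → arm 2.1 m, τ = 60.76 × 2.1 = 127.6 N·m clockwise.
Load: 45 × 9.8 = 441 N down at 0.57 m → arm 0.57 m, τ = 441 × 0.57 = 251.4 N·m clockwise.
Total clockwise load moment = 758.8 N·m.
The cable tension T acts at 3.1 m; only its component perpendicular to the boom, T sinθ, produces torque. sin 31° = 0.515.
Setting net torque to zero: T × 3.1 × 0.515 = 758.8 → T = 758.8 / 1.597 = 475 N.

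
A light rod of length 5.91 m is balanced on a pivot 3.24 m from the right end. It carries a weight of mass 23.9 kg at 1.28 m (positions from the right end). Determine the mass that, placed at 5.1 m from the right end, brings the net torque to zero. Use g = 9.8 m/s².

Sum moments about the pivot (at 3.24 m from the right end) (the support reaction has zero arm there).
Weight: 23.9 × 9.8 = 234.2 N down at 1.28 m → arm 1.96 m, τ = 234.2 × 1.96 = 459 N·m clockwise.
Net moment of known loads = 459 N·m clockwise.
An unknown mass m at 5.1 m has arm 1.86 m; its moment is m·g·1.86 counterclockwise.
Balancing moments: m × 9.8 × 1.86 = 459, giving m = 459 / (9.8 × 1.86) = 25.2 kg.

m ≈ 25.2 kg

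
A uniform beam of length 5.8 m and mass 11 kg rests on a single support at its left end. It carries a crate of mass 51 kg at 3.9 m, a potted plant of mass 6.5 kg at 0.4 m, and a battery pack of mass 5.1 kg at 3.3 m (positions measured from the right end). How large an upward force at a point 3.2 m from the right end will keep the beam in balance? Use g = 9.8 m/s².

About the left end:
Beam weight: 11 × 9.8 = 107.8 N down at 2.9 m → arm 2.9 m, τ = 107.8 × 2.9 = 312.6 N·m clockwise.
Crate: 51 × 9.8 = 499.8 N down at 3.9 m → arm 1.9 m, τ = 499.8 × 1.9 = 949.6 N·m clockwise.
Potted plant: 6.5 × 9.8 = 63.7 N down at 0.4 m → arm 5.4 m, τ = 63.7 × 5.4 = 344 N·m clockwise.
Battery pack: 5.1 × 9.8 = 49.98 N down at 3.3 m → arm 2.5 m, τ = 49.98 × 2.5 = 124.9 N·m clockwise.
Net moment of the loads = 1731 N·m clockwise.
The upward force F acts at a point 3.2 m from the right end, arm 2.6 m, giving F × 2.6 counterclockwise.
For rotational equilibrium, F × 2.6 = 1731, so F = 1731 / 2.6 = 666 N.

F ≈ 666 N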